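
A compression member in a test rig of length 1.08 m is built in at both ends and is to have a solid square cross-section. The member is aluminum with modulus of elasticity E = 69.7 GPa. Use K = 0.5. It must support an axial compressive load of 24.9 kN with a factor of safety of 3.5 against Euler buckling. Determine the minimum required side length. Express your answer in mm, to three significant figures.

a ≈ 25.8 mm

Required P_cr = n·P = 3.5 × 24.9 = 87.15 kN
L_e = K·L = 0.5 × 1.08 = 0.5400 m
Required I = P_cr·L_e²/(π²E) = 8.715×10^4 × 0.5400² / (π² × 6.97×10^10) = 3.694×10^-8 m⁴
I_req = 3.694×10^4 mm⁴
Solid square: I = a⁴/12  ⇒  a = (12I)^(1/4) = (12×3.694×10^4)^(1/4) = 25.8 mm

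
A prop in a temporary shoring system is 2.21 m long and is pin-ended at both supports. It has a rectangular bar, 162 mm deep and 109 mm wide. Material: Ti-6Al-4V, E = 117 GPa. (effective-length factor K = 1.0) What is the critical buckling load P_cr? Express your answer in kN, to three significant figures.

Buckling occurs about the weak axis: I_min = h·b³/12 with b = 109 mm (the shorter side).
I_min = 162×109³/12 = 1.748×10^7 mm⁴
I = 1.748×10^7 mm⁴ = 1.748×10^-5 m⁴
Effective length L_e = K·L = 1 × 2.21 = 2.210 m
P_cr = π²EI / L_e² = π² × 117×10⁹ × 1.748×10^-5 / 2.210² = 4.133×10^6 N

P_cr ≈ 4130 kN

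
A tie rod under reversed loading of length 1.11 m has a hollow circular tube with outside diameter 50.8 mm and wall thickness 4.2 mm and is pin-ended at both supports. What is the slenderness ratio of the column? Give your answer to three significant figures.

Inner diameter d_i = 50.8 − 2×4.2 = 42.40 mm
I = π(d_o⁴ − d_i⁴)/64 = π(50.8⁴ − 42.40⁴)/64 = 1.683×10^5 mm⁴
A = 614.9 mm²;  r_min = √(I/A) = √(1.683×10^5/614.9) = 16.54 mm
L_e = K·L = 1 × 1.11 m = 1.110 m = 1110.0 mm
λ = L_e / r_min = 1110.0 / 16.54 = 67.1

λ ≈ 67.1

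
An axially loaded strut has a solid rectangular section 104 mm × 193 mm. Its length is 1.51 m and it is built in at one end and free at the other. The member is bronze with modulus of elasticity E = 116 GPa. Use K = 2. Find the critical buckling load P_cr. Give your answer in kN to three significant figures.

P_cr ≈ 2270 kN

Buckling occurs about the weak axis: I_min = h·b³/12 with b = 104 mm (the shorter side).
I_min = 193×104³/12 = 1.809×10^7 mm⁴
I = 1.809×10^7 mm⁴ = 1.809×10^-5 m⁴
Effective length L_e = K·L = 2 × 1.51 = 3.020 m
P_cr = π²EI / L_e² = π² × 116×10⁹ × 1.809×10^-5 / 3.020² = 2.271×10^6 N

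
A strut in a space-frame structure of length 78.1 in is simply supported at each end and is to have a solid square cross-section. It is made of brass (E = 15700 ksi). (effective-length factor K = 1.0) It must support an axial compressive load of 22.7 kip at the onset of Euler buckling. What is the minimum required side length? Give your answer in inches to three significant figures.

L_e = K·L = 1 × 78.1 = 78.10 in
Required I = P_cr·L_e²/(π²E) = 2.270×10^4 × 78.10² / (π² × 1.57×10^7) = 0.8936 in⁴
Solid square: I = a⁴/12  ⇒  a = (12I)^(1/4) = (12×0.8936)^(1/4) = 1.81 in

a ≈ 1.81 in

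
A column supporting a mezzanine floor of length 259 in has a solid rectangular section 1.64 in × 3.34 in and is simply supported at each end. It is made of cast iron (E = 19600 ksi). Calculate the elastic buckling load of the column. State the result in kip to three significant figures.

Buckling occurs about the weak axis: I_min = h·b³/12 with b = 1.64 in (the shorter side).
I_min = 3.34×1.64³/12 = 1.228 in⁴
Effective length L_e = K·L = 1 × 259 = 259.0 in
P_cr = π²EI / L_e² = π² × 19600×10³ × 1.228 / 259.0² = 3.540×10^3 lb

P_cr ≈ 3.54 kip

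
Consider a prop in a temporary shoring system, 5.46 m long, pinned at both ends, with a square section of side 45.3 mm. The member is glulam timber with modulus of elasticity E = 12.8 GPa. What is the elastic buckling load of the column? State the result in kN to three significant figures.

I = a⁴/12 = 45.3⁴/12 = 3.509×10^5 mm⁴
I = 3.509×10^5 mm⁴ = 3.509×10^-7 m⁴
Effective length L_e = K·L = 1 × 5.46 = 5.460 m
P_cr = π²EI / L_e² = π² × 12.8×10⁹ × 3.509×10^-7 / 5.460² = 1.487×10^3 N

P_cr ≈ 1.49 kN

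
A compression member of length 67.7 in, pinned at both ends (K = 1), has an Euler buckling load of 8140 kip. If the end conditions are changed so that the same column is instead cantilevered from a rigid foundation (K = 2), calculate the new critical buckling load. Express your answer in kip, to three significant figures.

P_cr ≈ 2040 kip

P_cr ∝ 1/K², so P_cr,new = P_cr,old × (K_old/K_new)² = 8140 × (1/2)²
= 8140 × 0.2500 = 2040 kip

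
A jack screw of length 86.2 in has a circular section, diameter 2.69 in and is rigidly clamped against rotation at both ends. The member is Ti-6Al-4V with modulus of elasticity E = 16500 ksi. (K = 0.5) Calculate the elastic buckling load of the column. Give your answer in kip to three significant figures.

I = πd⁴/64 = π×2.69⁴/64 = 2.570 in⁴
Effective length L_e = K·L = 0.5 × 86.2 = 43.10 in
P_cr = π²EI / L_e² = π² × 16500×10³ × 2.570 / 43.10² = 2.253×10^5 lb

P_cr ≈ 225 kip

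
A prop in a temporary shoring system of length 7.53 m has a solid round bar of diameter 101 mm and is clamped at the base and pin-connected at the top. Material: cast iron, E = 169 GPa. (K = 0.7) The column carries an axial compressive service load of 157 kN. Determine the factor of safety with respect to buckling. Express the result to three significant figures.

n ≈ 1.95

I = πd⁴/64 = π×101⁴/64 = 5.108×10^6 mm⁴
I = 5.108×10^6 mm⁴ = 5.108×10^-6 m⁴
Effective length L_e = K·L = 0.7 × 7.53 = 5.271 m
P_cr = π²EI / L_e² = π² × 169×10⁹ × 5.108×10^-6 / 5.271² = 3.067×10^5 N
Factor of safety n = P_cr / P = 306.66 / 157 = 1.95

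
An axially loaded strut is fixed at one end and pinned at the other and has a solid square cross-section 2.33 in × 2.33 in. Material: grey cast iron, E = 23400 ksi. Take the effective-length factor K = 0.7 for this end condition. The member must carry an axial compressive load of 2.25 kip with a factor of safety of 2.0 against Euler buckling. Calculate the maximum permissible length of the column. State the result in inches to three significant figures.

L_max ≈ 507 in

I = a⁴/12 = 2.33⁴/12 = 2.456 in⁴
Required critical load P_cr = n·P = 2.0 × 2.25 = 4.500 kip = 4.500×10^3 lb
From P_cr = π²EI/(K·L)²:  L = (1/K)·√(π²EI/P_cr) = (1/0.7)·√(π²×2.34×10^7×2.456/4.500×10^3)
L = 507 in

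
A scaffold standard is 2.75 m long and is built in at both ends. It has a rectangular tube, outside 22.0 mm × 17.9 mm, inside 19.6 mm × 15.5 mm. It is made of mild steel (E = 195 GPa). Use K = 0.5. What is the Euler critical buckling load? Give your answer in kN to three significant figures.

Weak-axis I_min = (h_o·b_o³ − h_i·b_i³)/12 with b_o = 17.9, b_i = 15.50 mm (shorter outer/inner sides).
I_min = (22.0×17.9³ − 19.60×15.50³)/12 = 4.432×10^3 mm⁴
I = 4.432×10^3 mm⁴ = 4.432×10^-9 m⁴
Effective length L_e = K·L = 0.5 × 2.75 = 1.375 m
P_cr = π²EI / L_e² = π² × 195×10⁹ × 4.432×10^-9 / 1.375² = 4.512×10^3 N

P_cr ≈ 4.51 kN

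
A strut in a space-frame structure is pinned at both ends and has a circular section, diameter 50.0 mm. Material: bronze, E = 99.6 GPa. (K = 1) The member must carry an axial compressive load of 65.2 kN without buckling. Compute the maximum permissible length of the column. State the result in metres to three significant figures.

L_max ≈ 2.15 m

I = πd⁴/64 = π×50.0⁴/64 = 3.068×10^5 mm⁴
I = 3.068×10^-7 m⁴
At the buckling limit P_cr = P = 6.520×10^4 N
From P_cr = π²EI/(K·L)²:  L = (1/K)·√(π²EI/P_cr) = (1/1)·√(π²×9.96×10^10×3.068×10^-7/6.520×10^4)
L = 2.15 m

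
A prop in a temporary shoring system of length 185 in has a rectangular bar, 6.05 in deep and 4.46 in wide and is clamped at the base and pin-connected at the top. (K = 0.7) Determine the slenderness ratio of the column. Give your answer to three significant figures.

λ ≈ 101

For a rectangle r_min = b/√12 = 4.46/√12 = 1.287 in
L_e = K·L = 0.7 × 185 = 129.5 in
λ = L_e / r_min = 129.50 / 1.287 = 101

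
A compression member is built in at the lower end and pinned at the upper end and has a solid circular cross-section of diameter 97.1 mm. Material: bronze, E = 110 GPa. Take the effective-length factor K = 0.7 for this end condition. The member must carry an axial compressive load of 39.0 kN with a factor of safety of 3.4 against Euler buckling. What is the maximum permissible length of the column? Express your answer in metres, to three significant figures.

I = πd⁴/64 = π×97.1⁴/64 = 4.364×10^6 mm⁴
I = 4.364×10^-6 m⁴
Required critical load P_cr = n·P = 3.4 × 39.0 = 132.6 kN = 1.326×10^5 N
From P_cr = π²EI/(K·L)²:  L = (1/K)·√(π²EI/P_cr) = (1/0.7)·√(π²×1.10×10^11×4.364×10^-6/1.326×10^5)
L = 8.54 m

L_max ≈ 8.54 m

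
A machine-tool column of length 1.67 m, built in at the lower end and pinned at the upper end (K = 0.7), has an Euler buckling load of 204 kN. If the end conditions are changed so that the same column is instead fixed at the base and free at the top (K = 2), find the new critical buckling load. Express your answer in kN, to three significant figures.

P_cr ∝ 1/K², so P_cr,new = P_cr,old × (K_old/K_new)² = 204 × (0.7/2)²
= 204 × 0.1225 = 25.0 kN

P_cr ≈ 25.0 kN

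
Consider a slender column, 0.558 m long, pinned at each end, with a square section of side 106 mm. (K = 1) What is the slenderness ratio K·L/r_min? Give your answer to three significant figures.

I = a⁴/12 = 106⁴/12 = 1.052×10^7 mm⁴
A = 1.124×10^4 mm²;  r_min = √(I/A) = √(1.052×10^7/1.124×10^4) = 30.60 mm
L_e = K·L = 1 × 0.558 m = 0.5580 m = 558.00 mm
λ = L_e / r_min = 558.00 / 30.60 = 18.2

λ ≈ 18.2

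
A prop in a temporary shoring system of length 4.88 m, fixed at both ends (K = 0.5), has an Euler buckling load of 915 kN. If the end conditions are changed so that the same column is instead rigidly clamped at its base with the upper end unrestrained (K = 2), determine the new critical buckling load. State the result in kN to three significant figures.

P_cr ≈ 57.2 kN

P_cr ∝ 1/K², so P_cr,new = P_cr,old × (K_old/K_new)² = 915 × (0.5/2)²
= 915 × 0.06250 = 57.2 kN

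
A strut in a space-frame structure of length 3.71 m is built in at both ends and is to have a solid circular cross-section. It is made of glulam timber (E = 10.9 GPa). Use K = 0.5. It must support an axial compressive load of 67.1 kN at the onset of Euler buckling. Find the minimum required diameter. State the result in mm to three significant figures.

L_e = K·L = 0.5 × 3.71 = 1.855 m
Required I = P_cr·L_e²/(π²E) = 6.710×10^4 × 1.855² / (π² × 1.09×10^10) = 2.146×10^-6 m⁴
I_req = 2.146×10^6 mm⁴
Solid circle: I = πd⁴/64  ⇒  d = (64I/π)^(1/4) = (64×2.146×10^6/π)^(1/4) = 81.3 mm

d ≈ 81.3 mm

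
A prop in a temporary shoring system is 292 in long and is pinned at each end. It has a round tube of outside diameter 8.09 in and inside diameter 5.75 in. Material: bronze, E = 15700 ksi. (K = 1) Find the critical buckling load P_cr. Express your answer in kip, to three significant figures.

P_cr ≈ 285 kip

d_o = 8.09 in, d_i = 5.75 in
I = π(d_o⁴ − d_i⁴)/64 = π(8.09⁴ − 5.750⁴)/64 = 156.6 in⁴
Effective length L_e = K·L = 1 × 292 = 292.0 in
P_cr = π²EI / L_e² = π² × 15700×10³ × 156.6 / 292.0² = 2.846×10^5 lb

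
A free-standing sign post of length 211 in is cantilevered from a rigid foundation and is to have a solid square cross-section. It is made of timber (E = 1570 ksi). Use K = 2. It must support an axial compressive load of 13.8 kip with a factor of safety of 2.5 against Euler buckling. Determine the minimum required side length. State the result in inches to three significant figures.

Required P_cr = n·P = 2.5 × 13.8 = 34.50 kip
L_e = K·L = 2 × 211 = 422.0 in
Required I = P_cr·L_e²/(π²E) = 3.450×10^4 × 422.0² / (π² × 1.57×10^6) = 396.5 in⁴
Solid square: I = a⁴/12  ⇒  a = (12I)^(1/4) = (12×396.5)^(1/4) = 8.31 in

a ≈ 8.31 in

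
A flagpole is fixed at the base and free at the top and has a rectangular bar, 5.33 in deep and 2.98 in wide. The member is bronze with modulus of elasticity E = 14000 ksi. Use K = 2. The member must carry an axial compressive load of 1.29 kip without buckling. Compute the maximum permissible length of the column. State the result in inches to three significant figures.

L_max ≈ 561 in

Buckling occurs about the weak axis: I_min = h·b³/12 with b = 2.98 in (the shorter side).
I_min = 5.33×2.98³/12 = 11.75 in⁴
At the buckling limit P_cr = P = 1.290×10^3 lb
From P_cr = π²EI/(K·L)²:  L = (1/K)·√(π²EI/P_cr) = (1/2)·√(π²×1.40×10^7×11.75/1.290×10^3)
L = 561 in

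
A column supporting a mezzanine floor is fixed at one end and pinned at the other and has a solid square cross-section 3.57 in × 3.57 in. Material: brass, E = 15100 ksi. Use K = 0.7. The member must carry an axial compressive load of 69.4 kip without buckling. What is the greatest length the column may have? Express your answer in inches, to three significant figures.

L_max ≈ 244 in

I = a⁴/12 = 3.57⁴/12 = 13.54 in⁴
At the buckling limit P_cr = P = 6.940×10^4 lb
From P_cr = π²EI/(K·L)²:  L = (1/K)·√(π²EI/P_cr) = (1/0.7)·√(π²×1.51×10^7×13.54/6.940×10^4)
L = 244 in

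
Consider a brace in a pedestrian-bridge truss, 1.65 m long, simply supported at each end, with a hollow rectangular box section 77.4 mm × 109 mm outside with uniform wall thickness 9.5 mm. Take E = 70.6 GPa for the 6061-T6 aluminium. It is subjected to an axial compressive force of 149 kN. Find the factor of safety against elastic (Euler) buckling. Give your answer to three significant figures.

n ≈ 4.67

Inner dimensions: h_i = 109 − 2×9.5 = 90.00 mm, b_i = 77.4 − 2×9.5 = 58.40 mm
Weak-axis I_min = (h_o·b_o³ − h_i·b_i³)/12 with b_o = 77.4, b_i = 58.40 mm (shorter outer/inner sides).
I_min = (109×77.4³ − 90.00×58.40³)/12 = 2.718×10^6 mm⁴
I = 2.718×10^6 mm⁴ = 2.718×10^-6 m⁴
Effective length L_e = K·L = 1 × 1.65 = 1.650 m
P_cr = π²EI / L_e² = π² × 70.6×10⁹ × 2.718×10^-6 / 1.650² = 6.956×10^5 N
Factor of safety n = P_cr / P = 695.64 / 149 = 4.67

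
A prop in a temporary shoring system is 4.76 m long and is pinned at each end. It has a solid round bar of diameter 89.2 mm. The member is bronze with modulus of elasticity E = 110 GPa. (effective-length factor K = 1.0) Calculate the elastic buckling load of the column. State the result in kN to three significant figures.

P_cr ≈ 149 kN

I = πd⁴/64 = π×89.2⁴/64 = 3.108×10^6 mm⁴
I = 3.108×10^6 mm⁴ = 3.108×10^-6 m⁴
Effective length L_e = K·L = 1 × 4.76 = 4.760 m
P_cr = π²EI / L_e² = π² × 110×10⁹ × 3.108×10^-6 / 4.760² = 1.489×10^5 N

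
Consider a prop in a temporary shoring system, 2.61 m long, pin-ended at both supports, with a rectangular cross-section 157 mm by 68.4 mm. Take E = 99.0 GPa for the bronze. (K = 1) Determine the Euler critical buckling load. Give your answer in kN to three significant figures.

Buckling occurs about the weak axis: I_min = h·b³/12 with b = 68.4 mm (the shorter side).
I_min = 157×68.4³/12 = 4.187×10^6 mm⁴
I = 4.187×10^6 mm⁴ = 4.187×10^-6 m⁴
Effective length L_e = K·L = 1 × 2.61 = 2.610 m
P_cr = π²EI / L_e² = π² × 99.0×10⁹ × 4.187×10^-6 / 2.610² = 6.005×10^5 N

P_cr ≈ 601 kN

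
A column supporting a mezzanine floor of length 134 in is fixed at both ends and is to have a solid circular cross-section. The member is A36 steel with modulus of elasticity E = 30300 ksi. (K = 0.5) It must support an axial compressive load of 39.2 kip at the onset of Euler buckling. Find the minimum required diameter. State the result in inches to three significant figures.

d ≈ 1.86 in

L_e = K·L = 0.5 × 134 = 67.00 in
Required I = P_cr·L_e²/(π²E) = 3.920×10^4 × 67.00² / (π² × 3.03×10^7) = 0.5884 in⁴
Solid circle: I = πd⁴/64  ⇒  d = (64I/π)^(1/4) = (64×0.5884/π)^(1/4) = 1.86 in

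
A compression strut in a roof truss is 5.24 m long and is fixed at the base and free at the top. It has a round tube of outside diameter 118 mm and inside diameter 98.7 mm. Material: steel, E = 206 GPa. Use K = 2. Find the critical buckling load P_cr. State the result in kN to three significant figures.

d_o = 118 mm, d_i = 98.7 mm
I = π(d_o⁴ − d_i⁴)/64 = π(118⁴ − 98.70⁴)/64 = 4.859×10^6 mm⁴
I = 4.859×10^6 mm⁴ = 4.859×10^-6 m⁴
Effective length L_e = K·L = 2 × 5.24 = 10.48 m
P_cr = π²EI / L_e² = π² × 206×10⁹ × 4.859×10^-6 / 10.48² = 8.994×10^4 N

P_cr ≈ 89.9 kN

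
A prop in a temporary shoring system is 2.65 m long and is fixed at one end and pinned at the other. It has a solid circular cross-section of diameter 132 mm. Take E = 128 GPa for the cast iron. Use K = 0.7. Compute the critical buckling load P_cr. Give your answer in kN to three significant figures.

I = πd⁴/64 = π×132⁴/64 = 1.490×10^7 mm⁴
I = 1.490×10^7 mm⁴ = 1.490×10^-5 m⁴
Effective length L_e = K·L = 0.7 × 2.65 = 1.855 m
P_cr = π²EI / L_e² = π² × 128×10⁹ × 1.490×10^-5 / 1.855² = 5.471×10^6 N

P_cr ≈ 5470 kN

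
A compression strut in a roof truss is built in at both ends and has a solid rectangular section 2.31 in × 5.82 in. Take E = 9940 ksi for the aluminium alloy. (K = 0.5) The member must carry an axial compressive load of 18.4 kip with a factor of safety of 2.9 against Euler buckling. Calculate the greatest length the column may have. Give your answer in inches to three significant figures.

L_max ≈ 210 in

Buckling occurs about the weak axis: I_min = h·b³/12 with b = 2.31 in (the shorter side).
I_min = 5.82×2.31³/12 = 5.978 in⁴
Required critical load P_cr = n·P = 2.9 × 18.4 = 53.36 kip = 5.336×10^4 lb
From P_cr = π²EI/(K·L)²:  L = (1/K)·√(π²EI/P_cr) = (1/0.5)·√(π²×9.94×10^6×5.978/5.336×10^4)
L = 210 in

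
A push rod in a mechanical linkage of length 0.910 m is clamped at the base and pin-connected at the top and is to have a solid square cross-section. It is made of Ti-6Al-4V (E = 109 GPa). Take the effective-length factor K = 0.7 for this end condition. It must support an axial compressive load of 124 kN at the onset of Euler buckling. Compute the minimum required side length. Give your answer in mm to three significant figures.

a ≈ 27.4 mm

L_e = K·L = 0.7 × 0.910 = 0.6370 m
Required I = P_cr·L_e²/(π²E) = 1.240×10^5 × 0.6370² / (π² × 1.09×10^11) = 4.677×10^-8 m⁴
I_req = 4.677×10^4 mm⁴
Solid square: I = a⁴/12  ⇒  a = (12I)^(1/4) = (12×4.677×10^4)^(1/4) = 27.4 mm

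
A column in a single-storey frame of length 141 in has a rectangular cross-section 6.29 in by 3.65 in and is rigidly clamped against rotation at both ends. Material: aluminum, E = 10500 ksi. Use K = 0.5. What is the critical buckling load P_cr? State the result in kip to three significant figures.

P_cr ≈ 531 kip

Buckling occurs about the weak axis: I_min = h·b³/12 with b = 3.65 in (the shorter side).
I_min = 6.29×3.65³/12 = 25.49 in⁴
Effective length L_e = K·L = 0.5 × 141 = 70.50 in
P_cr = π²EI / L_e² = π² × 10500×10³ × 25.49 / 70.50² = 5.314×10^5 lb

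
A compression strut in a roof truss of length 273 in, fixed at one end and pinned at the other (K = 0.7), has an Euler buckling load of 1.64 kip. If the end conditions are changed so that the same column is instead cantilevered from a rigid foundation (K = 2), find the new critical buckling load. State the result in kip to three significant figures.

P_cr ∝ 1/K², so P_cr,new = P_cr,old × (K_old/K_new)² = 1.64 × (0.7/2)²
= 1.64 × 0.1225 = 0.201 kip

P_cr ≈ 0.201 kip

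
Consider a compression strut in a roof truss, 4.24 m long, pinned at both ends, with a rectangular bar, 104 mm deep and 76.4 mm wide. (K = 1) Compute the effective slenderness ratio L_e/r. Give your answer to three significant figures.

λ ≈ 192

For a rectangle r_min = b/√12 = 76.4/√12 = 22.05 mm
L_e = K·L = 1 × 4.24 m = 4.240 m = 4240.0 mm
λ = L_e / r_min = 4240.0 / 22.05 = 192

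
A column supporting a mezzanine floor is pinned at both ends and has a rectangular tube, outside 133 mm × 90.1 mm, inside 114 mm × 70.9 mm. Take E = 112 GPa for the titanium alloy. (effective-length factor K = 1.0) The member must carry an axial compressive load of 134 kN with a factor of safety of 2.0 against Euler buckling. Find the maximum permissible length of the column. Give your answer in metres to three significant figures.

Weak-axis I_min = (h_o·b_o³ − h_i·b_i³)/12 with b_o = 90.1, b_i = 70.90 mm (shorter outer/inner sides).
I_min = (133×90.1³ − 114.0×70.90³)/12 = 4.721×10^6 mm⁴
I = 4.721×10^-6 m⁴
Required critical load P_cr = n·P = 2.0 × 134 = 268.0 kN = 2.680×10^5 N
From P_cr = π²EI/(K·L)²:  L = (1/K)·√(π²EI/P_cr) = (1/1)·√(π²×1.12×10^11×4.721×10^-6/2.680×10^5)
L = 4.41 m

L_max ≈ 4.41 m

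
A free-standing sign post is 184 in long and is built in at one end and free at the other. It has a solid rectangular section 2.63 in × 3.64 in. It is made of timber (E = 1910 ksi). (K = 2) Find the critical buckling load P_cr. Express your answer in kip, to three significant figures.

Buckling occurs about the weak axis: I_min = h·b³/12 with b = 2.63 in (the shorter side).
I_min = 3.64×2.63³/12 = 5.518 in⁴
Effective length L_e = K·L = 2 × 184 = 368.0 in
P_cr = π²EI / L_e² = π² × 1910×10³ × 5.518 / 368.0² = 768.1 lb

P_cr ≈ 0.768 kip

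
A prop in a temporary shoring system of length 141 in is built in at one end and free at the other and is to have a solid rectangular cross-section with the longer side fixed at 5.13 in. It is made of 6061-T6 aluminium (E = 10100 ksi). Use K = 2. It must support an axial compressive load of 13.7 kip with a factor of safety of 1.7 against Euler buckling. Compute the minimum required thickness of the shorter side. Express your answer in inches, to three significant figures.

Required P_cr = n·P = 1.7 × 13.7 = 23.29 kip
L_e = K·L = 2 × 141 = 282.0 in
Required I = P_cr·L_e²/(π²E) = 2.329×10^4 × 282.0² / (π² × 1.01×10^7) = 18.58 in⁴
Rectangle, weak axis: I_min = h·b³/12 with h = 5.13 in fixed  ⇒  b = (12I/h)^(1/3) = 3.52 in

b ≈ 3.52 in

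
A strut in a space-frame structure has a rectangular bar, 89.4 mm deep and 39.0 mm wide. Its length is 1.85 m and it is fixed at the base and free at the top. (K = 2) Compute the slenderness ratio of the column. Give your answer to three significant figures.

For a rectangle r_min = b/√12 = 39.0/√12 = 11.26 mm
L_e = K·L = 2 × 1.85 m = 3.700 m = 3700.0 mm
λ = L_e / r_min = 3700.0 / 11.26 = 329

λ ≈ 329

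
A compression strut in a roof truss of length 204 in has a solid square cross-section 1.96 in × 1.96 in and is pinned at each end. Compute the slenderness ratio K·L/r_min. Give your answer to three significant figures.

For a square r = a/√12 = 1.96/√12 = 0.5658 in
L_e = K·L = 1 × 204 = 204.0 in
λ = L_e / r_min = 204.00 / 0.5658 = 361

λ ≈ 361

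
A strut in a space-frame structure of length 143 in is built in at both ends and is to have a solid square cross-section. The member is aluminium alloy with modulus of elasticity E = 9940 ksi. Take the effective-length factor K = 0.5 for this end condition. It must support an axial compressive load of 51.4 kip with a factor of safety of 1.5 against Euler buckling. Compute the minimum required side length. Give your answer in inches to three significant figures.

a ≈ 2.64 in

Required P_cr = n·P = 1.5 × 51.4 = 77.10 kip
L_e = K·L = 0.5 × 143 = 71.50 in
Required I = P_cr·L_e²/(π²E) = 7.710×10^4 × 71.50² / (π² × 9.94×10^6) = 4.018 in⁴
Solid square: I = a⁴/12  ⇒  a = (12I)^(1/4) = (12×4.018)^(1/4) = 2.64 in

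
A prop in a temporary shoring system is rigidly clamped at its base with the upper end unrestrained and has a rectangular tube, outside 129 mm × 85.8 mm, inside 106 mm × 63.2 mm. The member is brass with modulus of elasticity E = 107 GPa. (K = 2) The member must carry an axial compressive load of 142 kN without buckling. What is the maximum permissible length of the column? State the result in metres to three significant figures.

L_max ≈ 2.91 m

Weak-axis I_min = (h_o·b_o³ − h_i·b_i³)/12 with b_o = 85.8, b_i = 63.20 mm (shorter outer/inner sides).
I_min = (129×85.8³ − 106.0×63.20³)/12 = 4.560×10^6 mm⁴
I = 4.560×10^-6 m⁴
At the buckling limit P_cr = P = 1.420×10^5 N
From P_cr = π²EI/(K·L)²:  L = (1/K)·√(π²EI/P_cr) = (1/2)·√(π²×1.07×10^11×4.560×10^-6/1.420×10^5)
L = 2.91 m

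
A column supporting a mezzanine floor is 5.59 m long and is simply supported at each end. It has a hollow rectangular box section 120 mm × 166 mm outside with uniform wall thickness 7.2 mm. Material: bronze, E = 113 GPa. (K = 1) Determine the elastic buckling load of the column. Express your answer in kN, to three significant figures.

Inner dimensions: h_i = 166 − 2×7.2 = 151.6 mm, b_i = 120 − 2×7.2 = 105.6 mm
Weak-axis I_min = (h_o·b_o³ − h_i·b_i³)/12 with b_o = 120, b_i = 105.6 mm (shorter outer/inner sides).
I_min = (166×120³ − 151.6×105.6³)/12 = 9.027×10^6 mm⁴
I = 9.027×10^6 mm⁴ = 9.027×10^-6 m⁴
Effective length L_e = K·L = 1 × 5.59 = 5.590 m
P_cr = π²EI / L_e² = π² × 113×10⁹ × 9.027×10^-6 / 5.590² = 3.222×10^5 N

P_cr ≈ 322 kN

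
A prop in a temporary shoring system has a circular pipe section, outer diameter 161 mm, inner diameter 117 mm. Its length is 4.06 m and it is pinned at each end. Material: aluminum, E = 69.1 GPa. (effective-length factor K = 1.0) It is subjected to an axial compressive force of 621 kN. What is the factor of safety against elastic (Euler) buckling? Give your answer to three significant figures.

n ≈ 1.58

d_o = 161 mm, d_i = 117 mm
I = π(d_o⁴ − d_i⁴)/64 = π(161⁴ − 117.0⁴)/64 = 2.378×10^7 mm⁴
I = 2.378×10^7 mm⁴ = 2.378×10^-5 m⁴
Effective length L_e = K·L = 1 × 4.06 = 4.060 m
P_cr = π²EI / L_e² = π² × 69.1×10⁹ × 2.378×10^-5 / 4.060² = 9.840×10^5 N
Factor of safety n = P_cr / P = 984.01 / 621 = 1.58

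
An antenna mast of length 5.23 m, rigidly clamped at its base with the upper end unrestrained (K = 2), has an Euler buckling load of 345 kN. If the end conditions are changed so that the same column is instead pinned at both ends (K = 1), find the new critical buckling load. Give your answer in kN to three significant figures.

P_cr ∝ 1/K², so P_cr,new = P_cr,old × (K_old/K_new)² = 345 × (2/1)²
= 345 × 4.000 = 1380 kN

P_cr ≈ 1380 kN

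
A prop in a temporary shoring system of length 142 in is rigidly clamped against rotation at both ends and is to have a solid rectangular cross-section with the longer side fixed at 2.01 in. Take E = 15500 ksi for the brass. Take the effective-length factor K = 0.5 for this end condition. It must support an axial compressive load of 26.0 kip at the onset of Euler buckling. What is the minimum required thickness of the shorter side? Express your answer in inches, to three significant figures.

b ≈ 1.72 in

L_e = K·L = 0.5 × 142 = 71.00 in
Required I = P_cr·L_e²/(π²E) = 2.600×10^4 × 71.00² / (π² × 1.55×10^7) = 0.8568 in⁴
Rectangle, weak axis: I_min = h·b³/12 with h = 2.01 in fixed  ⇒  b = (12I/h)^(1/3) = 1.72 in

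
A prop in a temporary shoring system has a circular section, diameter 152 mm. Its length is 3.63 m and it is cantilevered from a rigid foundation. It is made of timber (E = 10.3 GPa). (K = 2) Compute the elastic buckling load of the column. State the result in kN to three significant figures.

P_cr ≈ 50.5 kN

I = πd⁴/64 = π×152⁴/64 = 2.620×10^7 mm⁴
I = 2.620×10^7 mm⁴ = 2.620×10^-5 m⁴
Effective length L_e = K·L = 2 × 3.63 = 7.260 m
P_cr = π²EI / L_e² = π² × 10.3×10⁹ × 2.620×10^-5 / 7.260² = 5.054×10^4 N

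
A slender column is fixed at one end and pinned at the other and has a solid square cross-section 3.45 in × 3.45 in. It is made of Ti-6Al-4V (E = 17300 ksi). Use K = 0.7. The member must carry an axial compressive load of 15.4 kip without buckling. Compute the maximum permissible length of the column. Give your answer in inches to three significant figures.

I = a⁴/12 = 3.45⁴/12 = 11.81 in⁴
At the buckling limit P_cr = P = 1.540×10^4 lb
From P_cr = π²EI/(K·L)²:  L = (1/K)·√(π²EI/P_cr) = (1/0.7)·√(π²×1.73×10^7×11.81/1.540×10^4)
L = 517 in

L_max ≈ 517 in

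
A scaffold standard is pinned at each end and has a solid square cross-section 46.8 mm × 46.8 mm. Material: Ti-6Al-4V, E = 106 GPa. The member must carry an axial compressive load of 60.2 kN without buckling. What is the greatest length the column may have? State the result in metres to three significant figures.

L_max ≈ 2.64 m

I = a⁴/12 = 46.8⁴/12 = 3.998×10^5 mm⁴
I = 3.998×10^-7 m⁴
At the buckling limit P_cr = P = 6.020×10^4 N
From P_cr = π²EI/(K·L)²:  L = (1/K)·√(π²EI/P_cr) = (1/1)·√(π²×1.06×10^11×3.998×10^-7/6.020×10^4)
L = 2.64 m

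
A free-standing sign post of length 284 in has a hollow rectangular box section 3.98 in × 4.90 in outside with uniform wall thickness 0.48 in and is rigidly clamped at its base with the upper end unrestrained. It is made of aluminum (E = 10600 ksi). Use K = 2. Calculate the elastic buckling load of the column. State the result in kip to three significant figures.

Inner dimensions: h_i = 4.90 − 2×0.48 = 3.940 in, b_i = 3.98 − 2×0.48 = 3.020 in
Weak-axis I_min = (h_o·b_o³ − h_i·b_i³)/12 with b_o = 3.98, b_i = 3.020 in (shorter outer/inner sides).
I_min = (4.90×3.98³ − 3.940×3.020³)/12 = 16.70 in⁴
Effective length L_e = K·L = 2 × 284 = 568.0 in
P_cr = π²EI / L_e² = π² × 10600×10³ × 16.70 / 568.0² = 5.415×10^3 lb

P_cr ≈ 5.42 kip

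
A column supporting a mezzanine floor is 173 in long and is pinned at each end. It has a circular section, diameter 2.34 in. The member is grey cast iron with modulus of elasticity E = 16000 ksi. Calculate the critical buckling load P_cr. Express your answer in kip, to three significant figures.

I = πd⁴/64 = π×2.34⁴/64 = 1.472 in⁴
Effective length L_e = K·L = 1 × 173 = 173.0 in
P_cr = π²EI / L_e² = π² × 16000×10³ × 1.472 / 173.0² = 7.765×10^3 lb

P_cr ≈ 7.77 kip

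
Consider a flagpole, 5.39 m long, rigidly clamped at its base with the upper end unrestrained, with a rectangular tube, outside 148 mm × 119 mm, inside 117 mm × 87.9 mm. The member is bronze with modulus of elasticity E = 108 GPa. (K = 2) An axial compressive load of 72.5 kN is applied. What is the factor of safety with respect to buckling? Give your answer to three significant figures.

Weak-axis I_min = (h_o·b_o³ − h_i·b_i³)/12 with b_o = 119, b_i = 87.90 mm (shorter outer/inner sides).
I_min = (148×119³ − 117.0×87.90³)/12 = 1.416×10^7 mm⁴
I = 1.416×10^7 mm⁴ = 1.416×10^-5 m⁴
Effective length L_e = K·L = 2 × 5.39 = 10.78 m
P_cr = π²EI / L_e² = π² × 108×10⁹ × 1.416×10^-5 / 10.78² = 1.299×10^5 N
Factor of safety n = P_cr / P = 129.90 / 72.5 = 1.79

n ≈ 1.79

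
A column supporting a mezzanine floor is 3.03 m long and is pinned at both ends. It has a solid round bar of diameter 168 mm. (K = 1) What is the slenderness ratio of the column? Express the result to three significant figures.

λ ≈ 72.1

For a solid circle r = d/4 = 168/4 = 42.00 mm
L_e = K·L = 1 × 3.03 m = 3.030 m = 3030.0 mm
λ = L_e / r_min = 3030.0 / 42.00 = 72.1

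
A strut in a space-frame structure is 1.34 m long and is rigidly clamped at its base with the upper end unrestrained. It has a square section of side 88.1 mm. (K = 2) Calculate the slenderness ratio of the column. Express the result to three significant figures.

I = a⁴/12 = 88.1⁴/12 = 5.020×10^6 mm⁴
A = 7.762×10^3 mm²;  r_min = √(I/A) = √(5.020×10^6/7.762×10^3) = 25.43 mm
L_e = K·L = 2 × 1.34 m = 2.680 m = 2680.0 mm
λ = L_e / r_min = 2680.0 / 25.43 = 105

λ ≈ 105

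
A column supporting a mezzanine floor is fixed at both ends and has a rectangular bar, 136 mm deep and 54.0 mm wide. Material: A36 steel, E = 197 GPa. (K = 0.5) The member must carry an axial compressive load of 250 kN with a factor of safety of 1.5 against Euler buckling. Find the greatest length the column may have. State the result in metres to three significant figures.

L_max ≈ 6.08 m

Buckling occurs about the weak axis: I_min = h·b³/12 with b = 54.0 mm (the shorter side).
I_min = 136×54.0³/12 = 1.785×10^6 mm⁴
I = 1.785×10^-6 m⁴
Required critical load P_cr = n·P = 1.5 × 250 = 375.0 kN = 3.750×10^5 N
From P_cr = π²EI/(K·L)²:  L = (1/K)·√(π²EI/P_cr) = (1/0.5)·√(π²×1.97×10^11×1.785×10^-6/3.750×10^5)
L = 6.08 m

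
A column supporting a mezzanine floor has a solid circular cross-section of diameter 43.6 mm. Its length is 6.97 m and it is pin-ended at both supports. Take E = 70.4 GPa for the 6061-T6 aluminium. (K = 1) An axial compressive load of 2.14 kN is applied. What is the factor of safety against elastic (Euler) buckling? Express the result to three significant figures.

n ≈ 1.19

I = πd⁴/64 = π×43.6⁴/64 = 1.774×10^5 mm⁴
I = 1.774×10^5 mm⁴ = 1.774×10^-7 m⁴
Effective length L_e = K·L = 1 × 6.97 = 6.970 m
P_cr = π²EI / L_e² = π² × 70.4×10⁹ × 1.774×10^-7 / 6.970² = 2.537×10^3 N
Factor of safety n = P_cr / P = 2.5370 / 2.14 = 1.19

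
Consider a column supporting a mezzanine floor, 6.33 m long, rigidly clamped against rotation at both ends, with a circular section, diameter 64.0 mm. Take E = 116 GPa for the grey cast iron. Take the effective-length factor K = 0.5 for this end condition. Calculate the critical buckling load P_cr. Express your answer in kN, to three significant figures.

I = πd⁴/64 = π×64.0⁴/64 = 8.235×10^5 mm⁴
I = 8.235×10^5 mm⁴ = 8.235×10^-7 m⁴
Effective length L_e = K·L = 0.5 × 6.33 = 3.165 m
P_cr = π²EI / L_e² = π² × 116×10⁹ × 8.235×10^-7 / 3.165² = 9.412×10^4 N

P_cr ≈ 94.1 kN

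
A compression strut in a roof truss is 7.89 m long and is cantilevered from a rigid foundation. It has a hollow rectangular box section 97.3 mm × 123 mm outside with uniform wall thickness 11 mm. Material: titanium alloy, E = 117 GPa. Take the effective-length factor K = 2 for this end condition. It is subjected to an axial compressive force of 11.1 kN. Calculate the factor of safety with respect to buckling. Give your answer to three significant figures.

Inner dimensions: h_i = 123 − 2×11 = 101.0 mm, b_i = 97.3 − 2×11 = 75.30 mm
Weak-axis I_min = (h_o·b_o³ − h_i·b_i³)/12 with b_o = 97.3, b_i = 75.30 mm (shorter outer/inner sides).
I_min = (123×97.3³ − 101.0×75.30³)/12 = 5.848×10^6 mm⁴
I = 5.848×10^6 mm⁴ = 5.848×10^-6 m⁴
Effective length L_e = K·L = 2 × 7.89 = 15.78 m
P_cr = π²EI / L_e² = π² × 117×10⁹ × 5.848×10^-6 / 15.78² = 2.712×10^4 N
Factor of safety n = P_cr / P = 27.121 / 11.1 = 2.44

n ≈ 2.44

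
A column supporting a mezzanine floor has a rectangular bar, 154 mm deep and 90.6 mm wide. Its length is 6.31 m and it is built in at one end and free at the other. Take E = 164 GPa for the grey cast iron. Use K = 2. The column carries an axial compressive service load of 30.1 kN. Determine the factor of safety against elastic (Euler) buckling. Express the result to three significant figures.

n ≈ 3.22

Buckling occurs about the weak axis: I_min = h·b³/12 with b = 90.6 mm (the shorter side).
I_min = 154×90.6³/12 = 9.544×10^6 mm⁴
I = 9.544×10^6 mm⁴ = 9.544×10^-6 m⁴
Effective length L_e = K·L = 2 × 6.31 = 12.62 m
P_cr = π²EI / L_e² = π² × 164×10⁹ × 9.544×10^-6 / 12.62² = 9.699×10^4 N
Factor of safety n = P_cr / P = 96.995 / 30.1 = 3.22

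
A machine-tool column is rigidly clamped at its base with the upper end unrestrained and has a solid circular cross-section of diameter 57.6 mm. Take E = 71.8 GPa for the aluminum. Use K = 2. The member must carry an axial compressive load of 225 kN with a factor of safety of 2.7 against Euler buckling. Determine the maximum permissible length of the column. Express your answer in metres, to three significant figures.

I = πd⁴/64 = π×57.6⁴/64 = 5.403×10^5 mm⁴
I = 5.403×10^-7 m⁴
Required critical load P_cr = n·P = 2.7 × 225 = 607.5 kN = 6.075×10^5 N
From P_cr = π²EI/(K·L)²:  L = (1/K)·√(π²EI/P_cr) = (1/2)·√(π²×7.18×10^10×5.403×10^-7/6.075×10^5)
L = 0.397 m

L_max ≈ 0.397 m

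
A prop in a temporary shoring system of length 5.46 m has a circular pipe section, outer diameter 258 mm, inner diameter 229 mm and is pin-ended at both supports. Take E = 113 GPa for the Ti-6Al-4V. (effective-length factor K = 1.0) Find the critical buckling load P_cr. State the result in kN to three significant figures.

d_o = 258 mm, d_i = 229 mm
I = π(d_o⁴ − d_i⁴)/64 = π(258⁴ − 229.0⁴)/64 = 8.250×10^7 mm⁴
I = 8.250×10^7 mm⁴ = 8.250×10^-5 m⁴
Effective length L_e = K·L = 1 × 5.46 = 5.460 m
P_cr = π²EI / L_e² = π² × 113×10⁹ × 8.250×10^-5 / 5.460² = 3.086×10^6 N

P_cr ≈ 3090 kN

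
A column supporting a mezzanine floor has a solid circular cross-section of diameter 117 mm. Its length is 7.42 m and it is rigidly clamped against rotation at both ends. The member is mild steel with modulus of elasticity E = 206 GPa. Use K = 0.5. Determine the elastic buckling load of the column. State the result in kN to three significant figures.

I = πd⁴/64 = π×117⁴/64 = 9.198×10^6 mm⁴
I = 9.198×10^6 mm⁴ = 9.198×10^-6 m⁴
Effective length L_e = K·L = 0.5 × 7.42 = 3.710 m
P_cr = π²EI / L_e² = π² × 206×10⁹ × 9.198×10^-6 / 3.710² = 1.359×10^6 N

P_cr ≈ 1360 kN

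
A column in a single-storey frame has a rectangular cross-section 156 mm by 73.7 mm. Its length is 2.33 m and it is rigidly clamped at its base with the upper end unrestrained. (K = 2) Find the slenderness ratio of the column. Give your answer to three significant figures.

Buckling occurs about the weak axis: I_min = h·b³/12 with b = 73.7 mm (the shorter side).
I_min = 156×73.7³/12 = 5.204×10^6 mm⁴
A = 1.150×10^4 mm²;  r_min = √(I/A) = √(5.204×10^6/1.150×10^4) = 21.28 mm
L_e = K·L = 2 × 2.33 m = 4.660 m = 4660.0 mm
λ = L_e / r_min = 4660.0 / 21.28 = 219

λ ≈ 219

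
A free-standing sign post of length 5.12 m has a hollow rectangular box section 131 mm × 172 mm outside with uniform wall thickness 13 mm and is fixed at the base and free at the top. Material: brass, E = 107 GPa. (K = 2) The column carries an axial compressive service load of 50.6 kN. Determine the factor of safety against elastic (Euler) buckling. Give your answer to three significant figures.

n ≈ 3.61

Inner dimensions: h_i = 172 − 2×13 = 146.0 mm, b_i = 131 − 2×13 = 105.0 mm
Weak-axis I_min = (h_o·b_o³ − h_i·b_i³)/12 with b_o = 131, b_i = 105.0 mm (shorter outer/inner sides).
I_min = (172×131³ − 146.0×105.0³)/12 = 1.814×10^7 mm⁴
I = 1.814×10^7 mm⁴ = 1.814×10^-5 m⁴
Effective length L_e = K·L = 2 × 5.12 = 10.24 m
P_cr = π²EI / L_e² = π² × 107×10⁹ × 1.814×10^-5 / 10.24² = 1.827×10^5 N
Factor of safety n = P_cr / P = 182.67 / 50.6 = 3.61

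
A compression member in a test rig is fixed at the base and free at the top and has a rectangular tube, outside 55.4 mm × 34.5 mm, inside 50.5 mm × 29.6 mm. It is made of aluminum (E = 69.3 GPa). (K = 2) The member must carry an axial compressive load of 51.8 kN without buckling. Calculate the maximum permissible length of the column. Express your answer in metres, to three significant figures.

Weak-axis I_min = (h_o·b_o³ − h_i·b_i³)/12 with b_o = 34.5, b_i = 29.60 mm (shorter outer/inner sides).
I_min = (55.4×34.5³ − 50.50×29.60³)/12 = 8.044×10^4 mm⁴
I = 8.044×10^-8 m⁴
At the buckling limit P_cr = P = 5.180×10^4 N
From P_cr = π²EI/(K·L)²:  L = (1/K)·√(π²EI/P_cr) = (1/2)·√(π²×6.93×10^10×8.044×10^-8/5.180×10^4)
L = 0.515 m

L_max ≈ 0.515 m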